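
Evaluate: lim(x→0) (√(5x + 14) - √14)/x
This is a standard limit.

Factor or rationalize the expression:
  lim(x→0) (√(5x + 14) - √14)/x = 5·sqrt(14)/28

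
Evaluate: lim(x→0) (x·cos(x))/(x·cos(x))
This is a 0/0 indeterminate form.

Apply L'Hôpital's rule: differentiate numerator and denominator separately.
  f(x) = x·cos(x)   ⇒   f'(x) = -x·sin(x) + cos(x)
  g(x) = x·cos(x)   ⇒   g'(x) = -x·sin(x) + cos(x)
  lim(x→0) f'(x)/g'(x) = lim(x→0) (-x·sin(x) + cos(x))/(-x·sin(x) + cos(x))
  = 1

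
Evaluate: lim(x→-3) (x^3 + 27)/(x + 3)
This is a standard limit.

Factor or rationalize the expression:
  lim(x→-3) (x^3 + 27)/(x + 3) = 27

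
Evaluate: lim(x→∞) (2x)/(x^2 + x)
This is an ∞/∞ indeterminate form.

Apply L'Hôpital's rule: differentiate numerator and denominator separately.
  f(x) = 2·x   ⇒   f'(x) = 2
  g(x) = x^2 + x   ⇒   g'(x) = 2·x + 1
  lim(x→∞) f'(x)/g'(x) = lim(x→∞) (2)/(2·x + 1)
  = 0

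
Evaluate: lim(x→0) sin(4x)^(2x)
This is an exponential indeterminate form.

For exponential indeterminate forms, take the natural log:
  Let L = lim(x→0) sin(4x)^(2x)
  Then ln(L) = lim(x→0) [exponent × ln(base)]
  Evaluate using L'Hôpital or standard limits, then exponentiate.
  L = 1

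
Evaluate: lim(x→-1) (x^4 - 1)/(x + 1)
This is a standard limit.

Factor or rationalize the expression:
  lim(x→-1) (x^4 - 1)/(x + 1) = -4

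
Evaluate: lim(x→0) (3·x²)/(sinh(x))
This is a 0/0 indeterminate form.

Apply L'Hôpital's rule: differentiate numerator and denominator separately.
  f(x) = 3·x^2   ⇒   f'(x) = 6·x
  g(x) = sinh(x)   ⇒   g'(x) = cosh(x)
  lim(x→0) f'(x)/g'(x) = lim(x→0) (6·x)/(cosh(x))
  = 0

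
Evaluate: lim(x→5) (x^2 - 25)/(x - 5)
This is a standard limit.

Factor or rationalize the expression:
  lim(x→5) (x^2 - 25)/(x - 5) = 10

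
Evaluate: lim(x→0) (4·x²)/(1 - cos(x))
This is a 0/0 indeterminate form.

Apply L'Hôpital's rule: differentiate numerator and denominator separately.
  f(x) = 4·x^2   ⇒   f'(x) = 8·x
  g(x) = 1 - cos(x)   ⇒   g'(x) = sin(x)
  lim(x→0) f'(x)/g'(x) = lim(x→0) (8·x)/(sin(x))
  = 8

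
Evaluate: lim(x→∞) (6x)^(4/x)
This is an exponential indeterminate form.

For exponential indeterminate forms, take the natural log:
  Let L = lim(x→∞) (6x)^(4/x)
  Then ln(L) = lim(x→∞) [exponent × ln(base)]
  Evaluate using L'Hôpital or standard limits, then exponentiate.
  L = 1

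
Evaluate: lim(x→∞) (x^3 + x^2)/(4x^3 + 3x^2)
This is an ∞/∞ indeterminate form.

Apply L'Hôpital's rule: differentiate numerator and denominator separately.
  f(x) = x^3 + x^2   ⇒   f'(x) = 3·x^2 + 2·x
  g(x) = 4·x^3 + 3·x^2   ⇒   g'(x) = 12·x^2 + 6·x
  lim(x→∞) f'(x)/g'(x) = lim(x→∞) (3·x^2 + 2·x)/(12·x^2 + 6·x)
  = 1/4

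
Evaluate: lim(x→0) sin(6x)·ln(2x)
This is a 0·∞ indeterminate form.

Rewrite 0·∞ as a quotient (0/0 or ∞/∞ form), then apply L'Hôpital's rule:
  lim(x→0) sin(6x)·ln(2x) = 0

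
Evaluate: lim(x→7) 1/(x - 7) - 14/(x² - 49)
This is an ∞-∞ indeterminate form.

Combine fractions or rationalize to convert ∞-∞ to 0/0 form:
  lim(x→7) 1/(x - 7) - 14/(x² - 49) = 1/14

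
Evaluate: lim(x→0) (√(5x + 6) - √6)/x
This is a standard limit.

Factor or rationalize the expression:
  lim(x→0) (√(5x + 6) - √6)/x = 5·sqrt(6)/12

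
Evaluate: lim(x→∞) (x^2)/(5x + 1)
This is an ∞/∞ indeterminate form.

Apply L'Hôpital's rule: differentiate numerator and denominator separately.
  f(x) = x^2   ⇒   f'(x) = 2·x
  g(x) = 5·x + 1   ⇒   g'(x) = 5
  lim(x→∞) f'(x)/g'(x) = lim(x→∞) (2·x)/(5)
  = ∞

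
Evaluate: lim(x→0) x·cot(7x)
This is a 0·∞ indeterminate form.

Rewrite 0·∞ as a quotient (0/0 or ∞/∞ form), then apply L'Hôpital's rule:
  lim(x→0) x·cot(7x) = 1/7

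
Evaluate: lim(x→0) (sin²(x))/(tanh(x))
This is a 0/0 indeterminate form.

Apply L'Hôpital's rule: differentiate numerator and denominator separately.
  f(x) = sin(x)^2   ⇒   f'(x) = 2·sin(x)·cos(x)
  g(x) = tanh(x)   ⇒   g'(x) = 1 - tanh(x)^2
  lim(x→0) f'(x)/g'(x) = lim(x→0) (2·sin(x)·cos(x))/(1 - tanh(x)^2)
  = 0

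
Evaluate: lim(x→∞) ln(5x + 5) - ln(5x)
This is an ∞-∞ indeterminate form.

Combine fractions or rationalize to convert ∞-∞ to 0/0 form:
  lim(x→∞) ln(5x + 5) - ln(5x) = 0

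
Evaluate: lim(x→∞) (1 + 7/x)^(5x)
This is an exponential indeterminate form.

For exponential indeterminate forms, take the natural log:
  Let L = lim(x→∞) (1 + 7/x)^(5x)
  Then ln(L) = lim(x→∞) [exponent × ln(base)]
  Evaluate using L'Hôpital or standard limits, then exponentiate.
  L = e^(35)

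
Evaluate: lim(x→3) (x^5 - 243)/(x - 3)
This is a standard limit.

Factor or rationalize the expression:
  lim(x→3) (x^5 - 243)/(x - 3) = 405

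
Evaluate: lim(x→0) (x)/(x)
This is a 0/0 indeterminate form.

Apply L'Hôpital's rule: differentiate numerator and denominator separately.
  f(x) = x   ⇒   f'(x) = 1
  g(x) = x   ⇒   g'(x) = 1
  lim(x→0) f'(x)/g'(x) = lim(x→0) (1)/(1)
  = 1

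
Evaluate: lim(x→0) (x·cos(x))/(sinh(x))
This is a 0/0 indeterminate form.

Apply L'Hôpital's rule: differentiate numerator and denominator separately.
  f(x) = x·cos(x)   ⇒   f'(x) = -x·sin(x) + cos(x)
  g(x) = sinh(x)   ⇒   g'(x) = cosh(x)
  lim(x→0) f'(x)/g'(x) = lim(x→0) (-x·sin(x) + cos(x))/(cosh(x))
  = 1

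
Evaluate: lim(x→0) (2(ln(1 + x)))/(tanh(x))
This is a 0/0 indeterminate form.

Apply L'Hôpital's rule: differentiate numerator and denominator separately.
  f(x) = 2·ln(x + 1)   ⇒   f'(x) = 2/(x + 1)
  g(x) = tanh(x)   ⇒   g'(x) = 1 - tanh(x)^2
  lim(x→0) f'(x)/g'(x) = lim(x→0) (2/(x + 1))/(1 - tanh(x)^2)
  = 2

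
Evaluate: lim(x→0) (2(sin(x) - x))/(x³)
This is a 0/0 indeterminate form.

Apply L'Hôpital's rule: differentiate numerator and denominator separately.
  f(x) = -2·x + 2·sin(x)   ⇒   f'(x) = 2·cos(x) - 2
  g(x) = x^3   ⇒   g'(x) = 3·x^2
  lim(x→0) f'(x)/g'(x) = lim(x→0) (2·cos(x) - 2)/(3·x^2)
  = -1/3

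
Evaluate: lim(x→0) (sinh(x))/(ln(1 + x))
This is a 0/0 indeterminate form.

Apply L'Hôpital's rule: differentiate numerator and denominator separately.
  f(x) = sinh(x)   ⇒   f'(x) = cosh(x)
  g(x) = ln(x + 1)   ⇒   g'(x) = 1/(x + 1)
  lim(x→0) f'(x)/g'(x) = lim(x→0) (cosh(x))/(1/(x + 1))
  = 1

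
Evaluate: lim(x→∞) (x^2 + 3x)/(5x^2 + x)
This is an ∞/∞ indeterminate form.

Apply L'Hôpital's rule: differentiate numerator and denominator separately.
  f(x) = x^2 + 3·x   ⇒   f'(x) = 2·x + 3
  g(x) = 5·x^2 + x   ⇒   g'(x) = 10·x + 1
  lim(x→∞) f'(x)/g'(x) = lim(x→∞) (2·x + 3)/(10·x + 1)
  = 1/5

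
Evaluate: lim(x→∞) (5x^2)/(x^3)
This is an ∞/∞ indeterminate form.

Apply L'Hôpital's rule: differentiate numerator and denominator separately.
  f(x) = 5·x^2   ⇒   f'(x) = 10·x
  g(x) = x^3   ⇒   g'(x) = 3·x^2
  lim(x→∞) f'(x)/g'(x) = lim(x→∞) (10·x)/(3·x^2)
  = 0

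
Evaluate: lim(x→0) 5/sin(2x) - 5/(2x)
This is an ∞-∞ indeterminate form.

Combine fractions or rationalize to convert ∞-∞ to 0/0 form:
  lim(x→0) 5/sin(2x) - 5/(2x) = 0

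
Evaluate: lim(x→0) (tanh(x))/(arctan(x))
This is a 0/0 indeterminate form.

Apply L'Hôpital's rule: differentiate numerator and denominator separately.
  f(x) = tanh(x)   ⇒   f'(x) = 1 - tanh(x)^2
  g(x) = atan(x)   ⇒   g'(x) = 1/(x^2 + 1)
  lim(x→0) f'(x)/g'(x) = lim(x→0) (1 - tanh(x)^2)/(1/(x^2 + 1))
  = 1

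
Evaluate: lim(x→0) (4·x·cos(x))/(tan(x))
This is a 0/0 indeterminate form.

Apply L'Hôpital's rule: differentiate numerator and denominator separately.
  f(x) = 4·x·cos(x)   ⇒   f'(x) = -4·x·sin(x) + 4·cos(x)
  g(x) = tan(x)   ⇒   g'(x) = tan(x)^2 + 1
  lim(x→0) f'(x)/g'(x) = lim(x→0) (-4·x·sin(x) + 4·cos(x))/(tan(x)^2 + 1)
  = 4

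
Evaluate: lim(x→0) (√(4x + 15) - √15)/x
This is a standard limit.

Factor or rationalize the expression:
  lim(x→0) (√(4x + 15) - √15)/x = 2·sqrt(15)/15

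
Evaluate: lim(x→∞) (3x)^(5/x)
This is an exponential indeterminate form.

For exponential indeterminate forms, take the natural log:
  Let L = lim(x→∞) (3x)^(5/x)
  Then ln(L) = lim(x→∞) [exponent × ln(base)]
  Evaluate using L'Hôpital or standard limits, then exponentiate.
  L = 1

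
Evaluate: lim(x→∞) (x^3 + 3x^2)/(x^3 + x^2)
This is an ∞/∞ indeterminate form.

Apply L'Hôpital's rule: differentiate numerator and denominator separately.
  f(x) = x^3 + 3·x^2   ⇒   f'(x) = 3·x^2 + 6·x
  g(x) = x^3 + x^2   ⇒   g'(x) = 3·x^2 + 2·x
  lim(x→∞) f'(x)/g'(x) = lim(x→∞) (3·x^2 + 6·x)/(3·x^2 + 2·x)
  = 1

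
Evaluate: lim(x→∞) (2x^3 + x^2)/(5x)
This is an ∞/∞ indeterminate form.

Apply L'Hôpital's rule: differentiate numerator and denominator separately.
  f(x) = 2·x^3 + x^2   ⇒   f'(x) = 6·x^2 + 2·x
  g(x) = 5·x   ⇒   g'(x) = 5
  lim(x→∞) f'(x)/g'(x) = lim(x→∞) (6·x^2 + 2·x)/(5)
  = ∞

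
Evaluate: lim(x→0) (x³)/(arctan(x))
This is a 0/0 indeterminate form.

Apply L'Hôpital's rule: differentiate numerator and denominator separately.
  f(x) = x^3   ⇒   f'(x) = 3·x^2
  g(x) = atan(x)   ⇒   g'(x) = 1/(x^2 + 1)
  lim(x→0) f'(x)/g'(x) = lim(x→0) (3·x^2)/(1/(x^2 + 1))
  = 0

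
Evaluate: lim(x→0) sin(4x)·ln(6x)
This is a 0·∞ indeterminate form.

Rewrite 0·∞ as a quotient (0/0 or ∞/∞ form), then apply L'Hôpital's rule:
  lim(x→0) sin(4x)·ln(6x) = 0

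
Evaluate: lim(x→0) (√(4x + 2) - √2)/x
This is a standard limit.

Factor or rationalize the expression:
  lim(x→0) (√(4x + 2) - √2)/x = sqrt(2)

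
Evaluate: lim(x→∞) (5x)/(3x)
This is an ∞/∞ indeterminate form.

Apply L'Hôpital's rule: differentiate numerator and denominator separately.
  f(x) = 5·x   ⇒   f'(x) = 5
  g(x) = 3·x   ⇒   g'(x) = 3
  lim(x→∞) f'(x)/g'(x) = lim(x→∞) (5)/(3)
  = 5/3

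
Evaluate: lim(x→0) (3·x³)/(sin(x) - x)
This is a 0/0 indeterminate form.

Apply L'Hôpital's rule: differentiate numerator and denominator separately.
  f(x) = 3·x^3   ⇒   f'(x) = 9·x^2
  g(x) = -x + sin(x)   ⇒   g'(x) = cos(x) - 1
  lim(x→0) f'(x)/g'(x) = lim(x→0) (9·x^2)/(cos(x) - 1)
  = -18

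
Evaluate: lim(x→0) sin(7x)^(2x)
This is an exponential indeterminate form.

For exponential indeterminate forms, take the natural log:
  Let L = lim(x→0) sin(7x)^(2x)
  Then ln(L) = lim(x→0) [exponent × ln(base)]
  Evaluate using L'Hôpital or standard limits, then exponentiate.
  L = 1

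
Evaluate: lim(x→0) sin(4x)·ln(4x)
This is a 0·∞ indeterminate form.

Rewrite 0·∞ as a quotient (0/0 or ∞/∞ form), then apply L'Hôpital's rule:
  lim(x→0) sin(4x)·ln(4x) = 0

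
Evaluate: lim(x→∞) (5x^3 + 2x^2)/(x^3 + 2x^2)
This is an ∞/∞ indeterminate form.

Apply L'Hôpital's rule: differentiate numerator and denominator separately.
  f(x) = 5·x^3 + 2·x^2   ⇒   f'(x) = 15·x^2 + 4·x
  g(x) = x^3 + 2·x^2   ⇒   g'(x) = 3·x^2 + 4·x
  lim(x→∞) f'(x)/g'(x) = lim(x→∞) (15·x^2 + 4·x)/(3·x^2 + 4·x)
  = 5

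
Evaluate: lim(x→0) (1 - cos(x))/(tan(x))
This is a 0/0 indeterminate form.

Apply L'Hôpital's rule: differentiate numerator and denominator separately.
  f(x) = 1 - cos(x)   ⇒   f'(x) = sin(x)
  g(x) = tan(x)   ⇒   g'(x) = tan(x)^2 + 1
  lim(x→0) f'(x)/g'(x) = lim(x→0) (sin(x))/(tan(x)^2 + 1)
  = 0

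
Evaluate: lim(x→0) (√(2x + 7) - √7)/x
This is a standard limit.

Factor or rationalize the expression:
  lim(x→0) (√(2x + 7) - √7)/x = sqrt(7)/7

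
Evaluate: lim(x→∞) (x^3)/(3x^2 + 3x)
This is an ∞/∞ indeterminate form.

Apply L'Hôpital's rule: differentiate numerator and denominator separately.
  f(x) = x^3   ⇒   f'(x) = 3·x^2
  g(x) = 3·x^2 + 3·x   ⇒   g'(x) = 6·x + 3
  lim(x→∞) f'(x)/g'(x) = lim(x→∞) (3·x^2)/(6·x + 3)
  = ∞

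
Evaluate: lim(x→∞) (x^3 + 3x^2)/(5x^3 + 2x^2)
This is an ∞/∞ indeterminate form.

Apply L'Hôpital's rule: differentiate numerator and denominator separately.
  f(x) = x^3 + 3·x^2   ⇒   f'(x) = 3·x^2 + 6·x
  g(x) = 5·x^3 + 2·x^2   ⇒   g'(x) = 15·x^2 + 4·x
  lim(x→∞) f'(x)/g'(x) = lim(x→∞) (3·x^2 + 6·x)/(15·x^2 + 4·x)
  = 1/5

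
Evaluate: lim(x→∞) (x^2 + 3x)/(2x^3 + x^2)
This is an ∞/∞ indeterminate form.

Apply L'Hôpital's rule: differentiate numerator and denominator separately.
  f(x) = x^2 + 3·x   ⇒   f'(x) = 2·x + 3
  g(x) = 2·x^3 + x^2   ⇒   g'(x) = 6·x^2 + 2·x
  lim(x→∞) f'(x)/g'(x) = lim(x→∞) (2·x + 3)/(6·x^2 + 2·x)
  = 0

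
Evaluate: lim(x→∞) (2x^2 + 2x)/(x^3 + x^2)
This is an ∞/∞ indeterminate form.

Apply L'Hôpital's rule: differentiate numerator and denominator separately.
  f(x) = 2·x^2 + 2·x   ⇒   f'(x) = 4·x + 2
  g(x) = x^3 + x^2   ⇒   g'(x) = 3·x^2 + 2·x
  lim(x→∞) f'(x)/g'(x) = lim(x→∞) (4·x + 2)/(3·x^2 + 2·x)
  = 0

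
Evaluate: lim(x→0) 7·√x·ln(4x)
This is a 0·∞ indeterminate form.

Rewrite 0·∞ as a quotient (0/0 or ∞/∞ form), then apply L'Hôpital's rule:
  lim(x→0) 7·√x·ln(4x) = 0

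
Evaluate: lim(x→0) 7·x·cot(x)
This is a 0·∞ indeterminate form.

Rewrite 0·∞ as a quotient (0/0 or ∞/∞ form), then apply L'Hôpital's rule:
  lim(x→0) 7·x·cot(x) = 7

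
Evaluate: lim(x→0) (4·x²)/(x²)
This is a 0/0 indeterminate form.

Apply L'Hôpital's rule: differentiate numerator and denominator separately.
  f(x) = 4·x^2   ⇒   f'(x) = 8·x
  g(x) = x^2   ⇒   g'(x) = 2·x
  lim(x→0) f'(x)/g'(x) = lim(x→0) (8·x)/(2·x)
  = 4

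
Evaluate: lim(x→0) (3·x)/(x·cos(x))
This is a 0/0 indeterminate form.

Apply L'Hôpital's rule: differentiate numerator and denominator separately.
  f(x) = 3·x   ⇒   f'(x) = 3
  g(x) = x·cos(x)   ⇒   g'(x) = -x·sin(x) + cos(x)
  lim(x→0) f'(x)/g'(x) = lim(x→0) (3)/(-x·sin(x) + cos(x))
  = 3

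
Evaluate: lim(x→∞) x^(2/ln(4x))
This is an exponential indeterminate form.

For exponential indeterminate forms, take the natural log:
  Let L = lim(x→∞) x^(2/ln(4x))
  Then ln(L) = lim(x→∞) [exponent × ln(base)]
  Evaluate using L'Hôpital or standard limits, then exponentiate.
  L = e²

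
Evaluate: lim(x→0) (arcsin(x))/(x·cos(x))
This is a 0/0 indeterminate form.

Apply L'Hôpital's rule: differentiate numerator and denominator separately.
  f(x) = asin(x)   ⇒   f'(x) = 1/sqrt(1 - x^2)
  g(x) = x·cos(x)   ⇒   g'(x) = -x·sin(x) + cos(x)
  lim(x→0) f'(x)/g'(x) = lim(x→0) (1/sqrt(1 - x^2))/(-x·sin(x) + cos(x))
  = 1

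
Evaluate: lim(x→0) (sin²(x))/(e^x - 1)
This is a 0/0 indeterminate form.

Apply L'Hôpital's rule: differentiate numerator and denominator separately.
  f(x) = sin(x)^2   ⇒   f'(x) = 2·sin(x)·cos(x)
  g(x) = e^(x) - 1   ⇒   g'(x) = e^(x)
  lim(x→0) f'(x)/g'(x) = lim(x→0) (2·sin(x)·cos(x))/(e^(x))
  = 0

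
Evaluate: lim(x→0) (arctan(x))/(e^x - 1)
This is a 0/0 indeterminate form.

Apply L'Hôpital's rule: differentiate numerator and denominator separately.
  f(x) = atan(x)   ⇒   f'(x) = 1/(x^2 + 1)
  g(x) = e^(x) - 1   ⇒   g'(x) = e^(x)
  lim(x→0) f'(x)/g'(x) = lim(x→0) (1/(x^2 + 1))/(e^(x))
  = 1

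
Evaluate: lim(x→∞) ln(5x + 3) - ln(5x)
This is an ∞-∞ indeterminate form.

Combine fractions or rationalize to convert ∞-∞ to 0/0 form:
  lim(x→∞) ln(5x + 3) - ln(5x) = 0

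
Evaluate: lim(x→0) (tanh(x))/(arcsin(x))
This is a 0/0 indeterminate form.

Apply L'Hôpital's rule: differentiate numerator and denominator separately.
  f(x) = tanh(x)   ⇒   f'(x) = 1 - tanh(x)^2
  g(x) = asin(x)   ⇒   g'(x) = 1/sqrt(1 - x^2)
  lim(x→0) f'(x)/g'(x) = lim(x→0) (1 - tanh(x)^2)/(1/sqrt(1 - x^2))
  = 1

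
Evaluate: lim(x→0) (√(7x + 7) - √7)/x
This is a standard limit.

Factor or rationalize the expression:
  lim(x→0) (√(7x + 7) - √7)/x = sqrt(7)/2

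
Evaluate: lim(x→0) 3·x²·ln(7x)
This is a 0·∞ indeterminate form.

Rewrite 0·∞ as a quotient (0/0 or ∞/∞ form), then apply L'Hôpital's rule:
  lim(x→0) 3·x²·ln(7x) = 0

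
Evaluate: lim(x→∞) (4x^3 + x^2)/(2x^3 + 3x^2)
This is an ∞/∞ indeterminate form.

Apply L'Hôpital's rule: differentiate numerator and denominator separately.
  f(x) = 4·x^3 + x^2   ⇒   f'(x) = 12·x^2 + 2·x
  g(x) = 2·x^3 + 3·x^2   ⇒   g'(x) = 6·x^2 + 6·x
  lim(x→∞) f'(x)/g'(x) = lim(x→∞) (12·x^2 + 2·x)/(6·x^2 + 6·x)
  = 2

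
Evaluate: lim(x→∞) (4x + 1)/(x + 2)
This is an ∞/∞ indeterminate form.

Apply L'Hôpital's rule: differentiate numerator and denominator separately.
  f(x) = 4·x + 1   ⇒   f'(x) = 4
  g(x) = x + 2   ⇒   g'(x) = 1
  lim(x→∞) f'(x)/g'(x) = lim(x→∞) (4)/(1)
  = 4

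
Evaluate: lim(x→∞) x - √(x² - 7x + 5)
This is an ∞-∞ indeterminate form.

Combine fractions or rationalize to convert ∞-∞ to 0/0 form:
  lim(x→∞) x - √(x² - 7x + 5) = 7/2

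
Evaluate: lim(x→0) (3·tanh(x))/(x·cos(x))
This is a 0/0 indeterminate form.

Apply L'Hôpital's rule: differentiate numerator and denominator separately.
  f(x) = 3·tanh(x)   ⇒   f'(x) = 3 - 3·tanh(x)^2
  g(x) = x·cos(x)   ⇒   g'(x) = -x·sin(x) + cos(x)
  lim(x→0) f'(x)/g'(x) = lim(x→0) (3 - 3·tanh(x)^2)/(-x·sin(x) + cos(x))
  = 3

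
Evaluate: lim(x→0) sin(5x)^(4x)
This is an exponential indeterminate form.

For exponential indeterminate forms, take the natural log:
  Let L = lim(x→0) sin(5x)^(4x)
  Then ln(L) = lim(x→0) [exponent × ln(base)]
  Evaluate using L'Hôpital or standard limits, then exponentiate.
  L = 1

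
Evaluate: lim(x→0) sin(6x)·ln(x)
This is a 0·∞ indeterminate form.

Rewrite 0·∞ as a quotient (0/0 or ∞/∞ form), then apply L'Hôpital's rule:
  lim(x→0) sin(6x)·ln(x) = 0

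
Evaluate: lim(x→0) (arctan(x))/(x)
This is a 0/0 indeterminate form.

Apply L'Hôpital's rule: differentiate numerator and denominator separately.
  f(x) = atan(x)   ⇒   f'(x) = 1/(x^2 + 1)
  g(x) = x   ⇒   g'(x) = 1
  lim(x→0) f'(x)/g'(x) = lim(x→0) (1/(x^2 + 1))/(1)
  = 1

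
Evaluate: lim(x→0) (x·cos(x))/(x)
This is a 0/0 indeterminate form.

Apply L'Hôpital's rule: differentiate numerator and denominator separately.
  f(x) = x·cos(x)   ⇒   f'(x) = -x·sin(x) + cos(x)
  g(x) = x   ⇒   g'(x) = 1
  lim(x→0) f'(x)/g'(x) = lim(x→0) (-x·sin(x) + cos(x))/(1)
  = 1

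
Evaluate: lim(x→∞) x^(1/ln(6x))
This is an exponential indeterminate form.

For exponential indeterminate forms, take the natural log:
  Let L = lim(x→∞) x^(1/ln(6x))
  Then ln(L) = lim(x→∞) [exponent × ln(base)]
  Evaluate using L'Hôpital or standard limits, then exponentiate.
  L = e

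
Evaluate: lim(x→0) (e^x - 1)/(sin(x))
This is a 0/0 indeterminate form.

Apply L'Hôpital's rule: differentiate numerator and denominator separately.
  f(x) = e^(x) - 1   ⇒   f'(x) = e^(x)
  g(x) = sin(x)   ⇒   g'(x) = cos(x)
  lim(x→0) f'(x)/g'(x) = lim(x→0) (e^(x))/(cos(x))
  = 1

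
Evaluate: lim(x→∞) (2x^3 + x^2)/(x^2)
This is an ∞/∞ indeterminate form.

Apply L'Hôpital's rule: differentiate numerator and denominator separately.
  f(x) = 2·x^3 + x^2   ⇒   f'(x) = 6·x^2 + 2·x
  g(x) = x^2   ⇒   g'(x) = 2·x
  lim(x→∞) f'(x)/g'(x) = lim(x→∞) (6·x^2 + 2·x)/(2·x)
  = ∞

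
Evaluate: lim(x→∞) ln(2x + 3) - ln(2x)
This is an ∞-∞ indeterminate form.

Combine fractions or rationalize to convert ∞-∞ to 0/0 form:
  lim(x→∞) ln(2x + 3) - ln(2x) = 0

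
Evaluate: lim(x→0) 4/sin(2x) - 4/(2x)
This is an ∞-∞ indeterminate form.

Combine fractions or rationalize to convert ∞-∞ to 0/0 form:
  lim(x→0) 4/sin(2x) - 4/(2x) = 0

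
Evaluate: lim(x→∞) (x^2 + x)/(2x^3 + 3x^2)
This is an ∞/∞ indeterminate form.

Apply L'Hôpital's rule: differentiate numerator and denominator separately.
  f(x) = x^2 + x   ⇒   f'(x) = 2·x + 1
  g(x) = 2·x^3 + 3·x^2   ⇒   g'(x) = 6·x^2 + 6·x
  lim(x→∞) f'(x)/g'(x) = lim(x→∞) (2·x + 1)/(6·x^2 + 6·x)
  = 0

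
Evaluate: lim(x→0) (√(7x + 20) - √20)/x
This is a standard limit.

Factor or rationalize the expression:
  lim(x→0) (√(7x + 20) - √20)/x = 7·sqrt(5)/20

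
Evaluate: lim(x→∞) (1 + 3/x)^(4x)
This is an exponential indeterminate form.

For exponential indeterminate forms, take the natural log:
  Let L = lim(x→∞) (1 + 3/x)^(4x)
  Then ln(L) = lim(x→∞) [exponent × ln(base)]
  Evaluate using L'Hôpital or standard limits, then exponentiate.
  L = e^(12)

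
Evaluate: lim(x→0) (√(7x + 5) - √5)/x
This is a standard limit.

Factor or rationalize the expression:
  lim(x→0) (√(7x + 5) - √5)/x = 7·sqrt(5)/10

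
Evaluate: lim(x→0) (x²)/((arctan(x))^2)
This is a 0/0 indeterminate form.

Apply L'Hôpital's rule: differentiate numerator and denominator separately.
  f(x) = x^2   ⇒   f'(x) = 2·x
  g(x) = atan(x)^2   ⇒   g'(x) = 2·atan(x)/(x^2 + 1)
  lim(x→0) f'(x)/g'(x) = lim(x→0) (2·x)/(2·atan(x)/(x^2 + 1))
  = 1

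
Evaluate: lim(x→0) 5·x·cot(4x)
This is a 0·∞ indeterminate form.

Rewrite 0·∞ as a quotient (0/0 or ∞/∞ form), then apply L'Hôpital's rule:
  lim(x→0) 5·x·cot(4x) = 5/4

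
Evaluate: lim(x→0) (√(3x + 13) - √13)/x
This is a standard limit.

Factor or rationalize the expression:
  lim(x→0) (√(3x + 13) - √13)/x = 3·sqrt(13)/26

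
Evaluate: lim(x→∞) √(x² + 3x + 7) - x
This is an ∞-∞ indeterminate form.

Combine fractions or rationalize to convert ∞-∞ to 0/0 form:
  lim(x→∞) √(x² + 3x + 7) - x = 3/2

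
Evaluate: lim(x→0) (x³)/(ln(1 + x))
This is a 0/0 indeterminate form.

Apply L'Hôpital's rule: differentiate numerator and denominator separately.
  f(x) = x^3   ⇒   f'(x) = 3·x^2
  g(x) = ln(x + 1)   ⇒   g'(x) = 1/(x + 1)
  lim(x→0) f'(x)/g'(x) = lim(x→0) (3·x^2)/(1/(x + 1))
  = 0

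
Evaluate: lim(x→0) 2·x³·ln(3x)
This is a 0·∞ indeterminate form.

Rewrite 0·∞ as a quotient (0/0 or ∞/∞ form), then apply L'Hôpital's rule:
  lim(x→0) 2·x³·ln(3x) = 0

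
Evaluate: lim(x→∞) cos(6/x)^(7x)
This is an exponential indeterminate form.

For exponential indeterminate forms, take the natural log:
  Let L = lim(x→∞) cos(6/x)^(7x)
  Then ln(L) = lim(x→∞) [exponent × ln(base)]
  Evaluate using L'Hôpital or standard limits, then exponentiate.
  L = 1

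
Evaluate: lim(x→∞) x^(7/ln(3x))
This is an exponential indeterminate form.

For exponential indeterminate forms, take the natural log:
  Let L = lim(x→∞) x^(7/ln(3x))
  Then ln(L) = lim(x→∞) [exponent × ln(base)]
  Evaluate using L'Hôpital or standard limits, then exponentiate.
  L = e^(7)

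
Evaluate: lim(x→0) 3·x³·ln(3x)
This is a 0·∞ indeterminate form.

Rewrite 0·∞ as a quotient (0/0 or ∞/∞ form), then apply L'Hôpital's rule:
  lim(x→0) 3·x³·ln(3x) = 0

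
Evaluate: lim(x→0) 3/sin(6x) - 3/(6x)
This is an ∞-∞ indeterminate form.

Combine fractions or rationalize to convert ∞-∞ to 0/0 form:
  lim(x→0) 3/sin(6x) - 3/(6x) = 0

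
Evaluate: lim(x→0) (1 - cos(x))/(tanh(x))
This is a 0/0 indeterminate form.

Apply L'Hôpital's rule: differentiate numerator and denominator separately.
  f(x) = 1 - cos(x)   ⇒   f'(x) = sin(x)
  g(x) = tanh(x)   ⇒   g'(x) = 1 - tanh(x)^2
  lim(x→0) f'(x)/g'(x) = lim(x→0) (sin(x))/(1 - tanh(x)^2)
  = 0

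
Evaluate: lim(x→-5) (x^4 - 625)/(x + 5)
This is a standard limit.

Factor or rationalize the expression:
  lim(x→-5) (x^4 - 625)/(x + 5) = -500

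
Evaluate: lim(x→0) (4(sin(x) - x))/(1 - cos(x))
This is a 0/0 indeterminate form.

Apply L'Hôpital's rule: differentiate numerator and denominator separately.
  f(x) = -4·x + 4·sin(x)   ⇒   f'(x) = 4·cos(x) - 4
  g(x) = 1 - cos(x)   ⇒   g'(x) = sin(x)
  lim(x→0) f'(x)/g'(x) = lim(x→0) (4·cos(x) - 4)/(sin(x))
  = 0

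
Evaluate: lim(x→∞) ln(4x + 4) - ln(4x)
This is an ∞-∞ indeterminate form.

Combine fractions or rationalize to convert ∞-∞ to 0/0 form:
  lim(x→∞) ln(4x + 4) - ln(4x) = 0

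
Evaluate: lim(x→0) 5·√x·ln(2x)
This is a 0·∞ indeterminate form.

Rewrite 0·∞ as a quotient (0/0 or ∞/∞ form), then apply L'Hôpital's rule:
  lim(x→0) 5·√x·ln(2x) = 0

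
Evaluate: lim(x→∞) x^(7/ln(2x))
This is an exponential indeterminate form.

For exponential indeterminate forms, take the natural log:
  Let L = lim(x→∞) x^(7/ln(2x))
  Then ln(L) = lim(x→∞) [exponent × ln(base)]
  Evaluate using L'Hôpital or standard limits, then exponentiate.
  L = e^(7)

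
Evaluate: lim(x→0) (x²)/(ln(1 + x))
This is a 0/0 indeterminate form.

Apply L'Hôpital's rule: differentiate numerator and denominator separately.
  f(x) = x^2   ⇒   f'(x) = 2·x
  g(x) = ln(x + 1)   ⇒   g'(x) = 1/(x + 1)
  lim(x→0) f'(x)/g'(x) = lim(x→0) (2·x)/(1/(x + 1))
  = 0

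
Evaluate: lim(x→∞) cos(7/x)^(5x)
This is an exponential indeterminate form.

For exponential indeterminate forms, take the natural log:
  Let L = lim(x→∞) cos(7/x)^(5x)
  Then ln(L) = lim(x→∞) [exponent × ln(base)]
  Evaluate using L'Hôpital or standard limits, then exponentiate.
  L = 1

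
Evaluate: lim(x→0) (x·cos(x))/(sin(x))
This is a 0/0 indeterminate form.

Apply L'Hôpital's rule: differentiate numerator and denominator separately.
  f(x) = x·cos(x)   ⇒   f'(x) = -x·sin(x) + cos(x)
  g(x) = sin(x)   ⇒   g'(x) = cos(x)
  lim(x→0) f'(x)/g'(x) = lim(x→0) (-x·sin(x) + cos(x))/(cos(x))
  = 1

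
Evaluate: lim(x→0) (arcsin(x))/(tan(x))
This is a 0/0 indeterminate form.

Apply L'Hôpital's rule: differentiate numerator and denominator separately.
  f(x) = asin(x)   ⇒   f'(x) = 1/sqrt(1 - x^2)
  g(x) = tan(x)   ⇒   g'(x) = tan(x)^2 + 1
  lim(x→0) f'(x)/g'(x) = lim(x→0) (1/sqrt(1 - x^2))/(tan(x)^2 + 1)
  = 1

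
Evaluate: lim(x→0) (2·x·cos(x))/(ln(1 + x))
This is a 0/0 indeterminate form.

Apply L'Hôpital's rule: differentiate numerator and denominator separately.
  f(x) = 2·x·cos(x)   ⇒   f'(x) = -2·x·sin(x) + 2·cos(x)
  g(x) = ln(x + 1)   ⇒   g'(x) = 1/(x + 1)
  lim(x→0) f'(x)/g'(x) = lim(x→0) (-2·x·sin(x) + 2·cos(x))/(1/(x + 1))
  = 2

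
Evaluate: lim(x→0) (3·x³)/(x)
This is a 0/0 indeterminate form.

Apply L'Hôpital's rule: differentiate numerator and denominator separately.
  f(x) = 3·x^3   ⇒   f'(x) = 9·x^2
  g(x) = x   ⇒   g'(x) = 1
  lim(x→0) f'(x)/g'(x) = lim(x→0) (9·x^2)/(1)
  = 0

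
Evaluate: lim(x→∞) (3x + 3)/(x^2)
This is an ∞/∞ indeterminate form.

Apply L'Hôpital's rule: differentiate numerator and denominator separately.
  f(x) = 3·x + 3   ⇒   f'(x) = 3
  g(x) = x^2   ⇒   g'(x) = 2·x
  lim(x→∞) f'(x)/g'(x) = lim(x→∞) (3)/(2·x)
  = 0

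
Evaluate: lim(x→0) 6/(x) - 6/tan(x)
This is an ∞-∞ indeterminate form.

Combine fractions or rationalize to convert ∞-∞ to 0/0 form:
  lim(x→0) 6/(x) - 6/tan(x) = 0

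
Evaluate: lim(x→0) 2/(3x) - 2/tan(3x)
This is an ∞-∞ indeterminate form.

Combine fractions or rationalize to convert ∞-∞ to 0/0 form:
  lim(x→0) 2/(3x) - 2/tan(3x) = 0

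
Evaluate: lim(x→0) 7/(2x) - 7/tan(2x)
This is an ∞-∞ indeterminate form.

Combine fractions or rationalize to convert ∞-∞ to 0/0 form:
  lim(x→0) 7/(2x) - 7/tan(2x) = 0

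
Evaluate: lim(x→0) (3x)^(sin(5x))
This is an exponential indeterminate form.

For exponential indeterminate forms, take the natural log:
  Let L = lim(x→0) (3x)^(sin(5x))
  Then ln(L) = lim(x→0) [exponent × ln(base)]
  Evaluate using L'Hôpital or standard limits, then exponentiate.
  L = 1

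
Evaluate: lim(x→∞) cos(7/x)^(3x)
This is an exponential indeterminate form.

For exponential indeterminate forms, take the natural log:
  Let L = lim(x→∞) cos(7/x)^(3x)
  Then ln(L) = lim(x→∞) [exponent × ln(base)]
  Evaluate using L'Hôpital or standard limits, then exponentiate.
  L = 1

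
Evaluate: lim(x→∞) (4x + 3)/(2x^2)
This is an ∞/∞ indeterminate form.

Apply L'Hôpital's rule: differentiate numerator and denominator separately.
  f(x) = 4·x + 3   ⇒   f'(x) = 4
  g(x) = 2·x^2   ⇒   g'(x) = 4·x
  lim(x→∞) f'(x)/g'(x) = lim(x→∞) (4)/(4·x)
  = 0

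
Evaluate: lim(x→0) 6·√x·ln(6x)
This is a 0·∞ indeterminate form.

Rewrite 0·∞ as a quotient (0/0 or ∞/∞ form), then apply L'Hôpital's rule:
  lim(x→0) 6·√x·ln(6x) = 0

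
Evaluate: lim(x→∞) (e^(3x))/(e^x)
This is an ∞/∞ indeterminate form.

Apply L'Hôpital's rule: differentiate numerator and denominator separately.
  f(x) = e^(3·x)   ⇒   f'(x) = 3·e^(3·x)
  g(x) = e^(x)   ⇒   g'(x) = e^(x)
  lim(x→∞) f'(x)/g'(x) = lim(x→∞) (3·e^(3·x))/(e^(x))
  = ∞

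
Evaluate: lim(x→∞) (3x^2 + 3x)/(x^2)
This is an ∞/∞ indeterminate form.

Apply L'Hôpital's rule: differentiate numerator and denominator separately.
  f(x) = 3·x^2 + 3·x   ⇒   f'(x) = 6·x + 3
  g(x) = x^2   ⇒   g'(x) = 2·x
  lim(x→∞) f'(x)/g'(x) = lim(x→∞) (6·x + 3)/(2·x)
  = 3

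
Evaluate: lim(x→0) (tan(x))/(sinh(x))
This is a 0/0 indeterminate form.

Apply L'Hôpital's rule: differentiate numerator and denominator separately.
  f(x) = tan(x)   ⇒   f'(x) = tan(x)^2 + 1
  g(x) = sinh(x)   ⇒   g'(x) = cosh(x)
  lim(x→0) f'(x)/g'(x) = lim(x→0) (tan(x)^2 + 1)/(cosh(x))
  = 1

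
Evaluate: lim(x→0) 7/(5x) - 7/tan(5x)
This is an ∞-∞ indeterminate form.

Combine fractions or rationalize to convert ∞-∞ to 0/0 form:
  lim(x→0) 7/(5x) - 7/tan(5x) = 0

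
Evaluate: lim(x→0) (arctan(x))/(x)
This is a 0/0 indeterminate form.

Apply L'Hôpital's rule: differentiate numerator and denominator separately.
  f(x) = atan(x)   ⇒   f'(x) = 1/(x^2 + 1)
  g(x) = x   ⇒   g'(x) = 1
  lim(x→0) f'(x)/g'(x) = lim(x→0) (1/(x^2 + 1))/(1)
  = 1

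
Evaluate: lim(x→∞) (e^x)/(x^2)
This is an ∞/∞ indeterminate form.

Apply L'Hôpital's rule: differentiate numerator and denominator separately.
  f(x) = e^(x)   ⇒   f'(x) = e^(x)
  g(x) = x^2   ⇒   g'(x) = 2·x
  lim(x→∞) f'(x)/g'(x) = lim(x→∞) (e^(x))/(2·x)
  = ∞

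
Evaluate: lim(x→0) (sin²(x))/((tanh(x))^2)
This is a 0/0 indeterminate form.

Apply L'Hôpital's rule: differentiate numerator and denominator separately.
  f(x) = sin(x)^2   ⇒   f'(x) = 2·sin(x)·cos(x)
  g(x) = tanh(x)^2   ⇒   g'(x) = (2 - 2·tanh(x)^2)·tanh(x)
  lim(x→0) f'(x)/g'(x) = lim(x→0) (2·sin(x)·cos(x))/((2 - 2·tanh(x)^2)·tanh(x))
  = 1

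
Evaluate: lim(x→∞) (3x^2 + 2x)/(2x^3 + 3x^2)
This is an ∞/∞ indeterminate form.

Apply L'Hôpital's rule: differentiate numerator and denominator separately.
  f(x) = 3·x^2 + 2·x   ⇒   f'(x) = 6·x + 2
  g(x) = 2·x^3 + 3·x^2   ⇒   g'(x) = 6·x^2 + 6·x
  lim(x→∞) f'(x)/g'(x) = lim(x→∞) (6·x + 2)/(6·x^2 + 6·x)
  = 0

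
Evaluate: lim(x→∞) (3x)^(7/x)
This is an exponential indeterminate form.

For exponential indeterminate forms, take the natural log:
  Let L = lim(x→∞) (3x)^(7/x)
  Then ln(L) = lim(x→∞) [exponent × ln(base)]
  Evaluate using L'Hôpital or standard limits, then exponentiate.
  L = 1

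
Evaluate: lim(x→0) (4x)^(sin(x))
This is an exponential indeterminate form.

For exponential indeterminate forms, take the natural log:
  Let L = lim(x→0) (4x)^(sin(x))
  Then ln(L) = lim(x→0) [exponent × ln(base)]
  Evaluate using L'Hôpital or standard limits, then exponentiate.
  L = 1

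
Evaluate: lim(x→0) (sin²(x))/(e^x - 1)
This is a 0/0 indeterminate form.

Apply L'Hôpital's rule: differentiate numerator and denominator separately.
  f(x) = sin(x)^2   ⇒   f'(x) = 2·sin(x)·cos(x)
  g(x) = e^(x) - 1   ⇒   g'(x) = e^(x)
  lim(x→0) f'(x)/g'(x) = lim(x→0) (2·sin(x)·cos(x))/(e^(x))
  = 0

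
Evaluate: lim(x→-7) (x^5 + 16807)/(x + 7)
This is a standard limit.

Factor or rationalize the expression:
  lim(x→-7) (x^5 + 16807)/(x + 7) = 12005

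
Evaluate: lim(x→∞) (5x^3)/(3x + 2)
This is an ∞/∞ indeterminate form.

Apply L'Hôpital's rule: differentiate numerator and denominator separately.
  f(x) = 5·x^3   ⇒   f'(x) = 15·x^2
  g(x) = 3·x + 2   ⇒   g'(x) = 3
  lim(x→∞) f'(x)/g'(x) = lim(x→∞) (15·x^2)/(3)
  = ∞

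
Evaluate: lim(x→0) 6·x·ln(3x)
This is a 0·∞ indeterminate form.

Rewrite 0·∞ as a quotient (0/0 or ∞/∞ form), then apply L'Hôpital's rule:
  lim(x→0) 6·x·ln(3x) = 0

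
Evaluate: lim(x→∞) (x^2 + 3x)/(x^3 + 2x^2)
This is an ∞/∞ indeterminate form.

Apply L'Hôpital's rule: differentiate numerator and denominator separately.
  f(x) = x^2 + 3·x   ⇒   f'(x) = 2·x + 3
  g(x) = x^3 + 2·x^2   ⇒   g'(x) = 3·x^2 + 4·x
  lim(x→∞) f'(x)/g'(x) = lim(x→∞) (2·x + 3)/(3·x^2 + 4·x)
  = 0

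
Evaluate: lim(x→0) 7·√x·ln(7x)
This is a 0·∞ indeterminate form.

Rewrite 0·∞ as a quotient (0/0 or ∞/∞ form), then apply L'Hôpital's rule:
  lim(x→0) 7·√x·ln(7x) = 0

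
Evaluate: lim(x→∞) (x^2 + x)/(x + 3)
This is an ∞/∞ indeterminate form.

Apply L'Hôpital's rule: differentiate numerator and denominator separately.
  f(x) = x^2 + x   ⇒   f'(x) = 2·x + 1
  g(x) = x + 3   ⇒   g'(x) = 1
  lim(x→∞) f'(x)/g'(x) = lim(x→∞) (2·x + 1)/(1)
  = ∞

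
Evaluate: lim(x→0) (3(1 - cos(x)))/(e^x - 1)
This is a 0/0 indeterminate form.

Apply L'Hôpital's rule: differentiate numerator and denominator separately.
  f(x) = 3 - 3·cos(x)   ⇒   f'(x) = 3·sin(x)
  g(x) = e^(x) - 1   ⇒   g'(x) = e^(x)
  lim(x→0) f'(x)/g'(x) = lim(x→0) (3·sin(x))/(e^(x))
  = 0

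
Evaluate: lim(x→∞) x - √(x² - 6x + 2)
This is an ∞-∞ indeterminate form.

Combine fractions or rationalize to convert ∞-∞ to 0/0 form:
  lim(x→∞) x - √(x² - 6x + 2) = 3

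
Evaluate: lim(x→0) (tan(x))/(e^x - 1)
This is a 0/0 indeterminate form.

Apply L'Hôpital's rule: differentiate numerator and denominator separately.
  f(x) = tan(x)   ⇒   f'(x) = tan(x)^2 + 1
  g(x) = e^(x) - 1   ⇒   g'(x) = e^(x)
  lim(x→0) f'(x)/g'(x) = lim(x→0) (tan(x)^2 + 1)/(e^(x))
  = 1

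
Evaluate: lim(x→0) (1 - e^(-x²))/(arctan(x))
This is a 0/0 indeterminate form.

Apply L'Hôpital's rule: differentiate numerator and denominator separately.
  f(x) = 1 - e^(-x^2)   ⇒   f'(x) = 2·x·e^(-x^2)
  g(x) = atan(x)   ⇒   g'(x) = 1/(x^2 + 1)
  lim(x→0) f'(x)/g'(x) = lim(x→0) (2·x·e^(-x^2))/(1/(x^2 + 1))
  = 0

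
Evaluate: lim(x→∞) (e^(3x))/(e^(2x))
This is an ∞/∞ indeterminate form.

Apply L'Hôpital's rule: differentiate numerator and denominator separately.
  f(x) = e^(3·x)   ⇒   f'(x) = 3·e^(3·x)
  g(x) = e^(2·x)   ⇒   g'(x) = 2·e^(2·x)
  lim(x→∞) f'(x)/g'(x) = lim(x→∞) (3·e^(3·x))/(2·e^(2·x))
  = ∞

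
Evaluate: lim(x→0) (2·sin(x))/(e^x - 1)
This is a 0/0 indeterminate form.

Apply L'Hôpital's rule: differentiate numerator and denominator separately.
  f(x) = 2·sin(x)   ⇒   f'(x) = 2·cos(x)
  g(x) = e^(x) - 1   ⇒   g'(x) = e^(x)
  lim(x→0) f'(x)/g'(x) = lim(x→0) (2·cos(x))/(e^(x))
  = 2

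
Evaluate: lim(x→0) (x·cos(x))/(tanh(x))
This is a 0/0 indeterminate form.

Apply L'Hôpital's rule: differentiate numerator and denominator separately.
  f(x) = x·cos(x)   ⇒   f'(x) = -x·sin(x) + cos(x)
  g(x) = tanh(x)   ⇒   g'(x) = 1 - tanh(x)^2
  lim(x→0) f'(x)/g'(x) = lim(x→0) (-x·sin(x) + cos(x))/(1 - tanh(x)^2)
  = 1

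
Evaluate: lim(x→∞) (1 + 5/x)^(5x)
This is an exponential indeterminate form.

For exponential indeterminate forms, take the natural log:
  Let L = lim(x→∞) (1 + 5/x)^(5x)
  Then ln(L) = lim(x→∞) [exponent × ln(base)]
  Evaluate using L'Hôpital or standard limits, then exponentiate.
  L = e^(25)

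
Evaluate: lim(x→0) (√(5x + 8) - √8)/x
This is a standard limit.

Factor or rationalize the expression:
  lim(x→0) (√(5x + 8) - √8)/x = 5·sqrt(2)/8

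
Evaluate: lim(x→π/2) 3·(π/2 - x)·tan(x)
This is a 0·∞ indeterminate form.

Rewrite 0·∞ as a quotient (0/0 or ∞/∞ form), then apply L'Hôpital's rule:
  lim(x→π/2) 3·(π/2 - x)·tan(x) = 3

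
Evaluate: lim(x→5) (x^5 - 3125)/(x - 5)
This is a standard limit.

Factor or rationalize the expression:
  lim(x→5) (x^5 - 3125)/(x - 5) = 3125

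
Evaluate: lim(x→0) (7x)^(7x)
This is an exponential indeterminate form.

For exponential indeterminate forms, take the natural log:
  Let L = lim(x→0) (7x)^(7x)
  Then ln(L) = lim(x→0) [exponent × ln(base)]
  Evaluate using L'Hôpital or standard limits, then exponentiate.
  L = 1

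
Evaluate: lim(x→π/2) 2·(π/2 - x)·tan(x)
This is a 0·∞ indeterminate form.

Rewrite 0·∞ as a quotient (0/0 or ∞/∞ form), then apply L'Hôpital's rule:
  lim(x→π/2) 2·(π/2 - x)·tan(x) = 2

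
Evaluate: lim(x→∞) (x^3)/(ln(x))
This is an ∞/∞ indeterminate form.

Apply L'Hôpital's rule: differentiate numerator and denominator separately.
  f(x) = x^3   ⇒   f'(x) = 3·x^2
  g(x) = ln(x)   ⇒   g'(x) = 1/x
  lim(x→∞) f'(x)/g'(x) = lim(x→∞) (3·x^2)/(1/x)
  = ∞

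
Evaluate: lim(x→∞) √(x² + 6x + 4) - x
This is an ∞-∞ indeterminate form.

Combine fractions or rationalize to convert ∞-∞ to 0/0 form:
  lim(x→∞) √(x² + 6x + 4) - x = 3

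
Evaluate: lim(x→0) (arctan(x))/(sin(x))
This is a 0/0 indeterminate form.

Apply L'Hôpital's rule: differentiate numerator and denominator separately.
  f(x) = atan(x)   ⇒   f'(x) = 1/(x^2 + 1)
  g(x) = sin(x)   ⇒   g'(x) = cos(x)
  lim(x→0) f'(x)/g'(x) = lim(x→0) (1/(x^2 + 1))/(cos(x))
  = 1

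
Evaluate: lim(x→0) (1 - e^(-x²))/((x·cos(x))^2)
This is a 0/0 indeterminate form.

Apply L'Hôpital's rule: differentiate numerator and denominator separately.
  f(x) = 1 - e^(-x^2)   ⇒   f'(x) = 2·x·e^(-x^2)
  g(x) = x^2·cos(x)^2   ⇒   g'(x) = -2·x^2·sin(x)·cos(x) + 2·x·cos(x)^2
  lim(x→0) f'(x)/g'(x) = lim(x→0) (2·x·e^(-x^2))/(-2·x^2·sin(x)·cos(x) + 2·x·cos(x)^2)
  = 1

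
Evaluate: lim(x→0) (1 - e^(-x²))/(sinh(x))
This is a 0/0 indeterminate form.

Apply L'Hôpital's rule: differentiate numerator and denominator separately.
  f(x) = 1 - e^(-x^2)   ⇒   f'(x) = 2·x·e^(-x^2)
  g(x) = sinh(x)   ⇒   g'(x) = cosh(x)
  lim(x→0) f'(x)/g'(x) = lim(x→0) (2·x·e^(-x^2))/(cosh(x))
  = 0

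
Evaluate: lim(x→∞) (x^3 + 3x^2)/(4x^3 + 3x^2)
This is an ∞/∞ indeterminate form.

Apply L'Hôpital's rule: differentiate numerator and denominator separately.
  f(x) = x^3 + 3·x^2   ⇒   f'(x) = 3·x^2 + 6·x
  g(x) = 4·x^3 + 3·x^2   ⇒   g'(x) = 12·x^2 + 6·x
  lim(x→∞) f'(x)/g'(x) = lim(x→∞) (3·x^2 + 6·x)/(12·x^2 + 6·x)
  = 1/4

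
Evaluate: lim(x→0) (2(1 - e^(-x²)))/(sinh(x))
This is a 0/0 indeterminate form.

Apply L'Hôpital's rule: differentiate numerator and denominator separately.
  f(x) = 2 - 2·e^(-x^2)   ⇒   f'(x) = 4·x·e^(-x^2)
  g(x) = sinh(x)   ⇒   g'(x) = cosh(x)
  lim(x→0) f'(x)/g'(x) = lim(x→0) (4·x·e^(-x^2))/(cosh(x))
  = 0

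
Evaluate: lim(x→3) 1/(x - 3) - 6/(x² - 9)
This is an ∞-∞ indeterminate form.

Combine fractions or rationalize to convert ∞-∞ to 0/0 form:
  lim(x→3) 1/(x - 3) - 6/(x² - 9) = 1/6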